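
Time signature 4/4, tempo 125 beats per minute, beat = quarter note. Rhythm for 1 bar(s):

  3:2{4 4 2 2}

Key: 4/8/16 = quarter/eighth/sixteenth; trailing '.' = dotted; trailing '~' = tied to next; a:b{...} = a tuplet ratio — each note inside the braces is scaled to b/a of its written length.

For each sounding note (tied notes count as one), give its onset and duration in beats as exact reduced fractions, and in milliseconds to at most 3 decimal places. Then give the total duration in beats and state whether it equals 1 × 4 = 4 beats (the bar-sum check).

1) 0.0ms=0b +320.0ms=2/3b
2) 320.0ms=2/3b +320.0ms=2/3b
3) 640.0ms=4/3b +640.0ms=4/3b
4) 1280.0ms=8/3b +640.0ms=4/3b
Σ=4b of 4 (125bpm 4/4) — PASS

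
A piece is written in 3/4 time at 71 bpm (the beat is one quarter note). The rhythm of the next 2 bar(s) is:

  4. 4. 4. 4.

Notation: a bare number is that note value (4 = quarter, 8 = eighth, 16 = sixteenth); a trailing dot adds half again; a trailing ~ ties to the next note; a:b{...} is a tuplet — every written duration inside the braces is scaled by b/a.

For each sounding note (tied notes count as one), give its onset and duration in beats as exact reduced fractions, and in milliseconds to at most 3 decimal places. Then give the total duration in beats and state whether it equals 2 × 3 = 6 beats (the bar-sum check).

1) 0.0ms=0b +1267.606ms=3/2b
2) 1267.606ms=3/2b +1267.606ms=3/2b
3) 2535.211ms=3b +1267.606ms=3/2b
4) 3802.817ms=9/2b +1267.606ms=3/2b
Σ=6b of 6 (71bpm 3/4) — PASS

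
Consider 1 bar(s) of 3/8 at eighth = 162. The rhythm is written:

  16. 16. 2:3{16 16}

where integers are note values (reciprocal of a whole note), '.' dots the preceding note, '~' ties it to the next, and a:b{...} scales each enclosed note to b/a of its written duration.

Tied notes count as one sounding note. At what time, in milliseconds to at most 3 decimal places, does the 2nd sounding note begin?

1. 0.0ms @ 0 + 277.778ms (3/4)
2. 277.778ms @ 3/4 + 277.778ms (3/4)
3. 555.556ms @ 3/2 + 277.778ms (3/4)
4. 833.333ms @ 9/4 + 277.778ms (3/4)

note 2 onset = 3/4b = 277.778ms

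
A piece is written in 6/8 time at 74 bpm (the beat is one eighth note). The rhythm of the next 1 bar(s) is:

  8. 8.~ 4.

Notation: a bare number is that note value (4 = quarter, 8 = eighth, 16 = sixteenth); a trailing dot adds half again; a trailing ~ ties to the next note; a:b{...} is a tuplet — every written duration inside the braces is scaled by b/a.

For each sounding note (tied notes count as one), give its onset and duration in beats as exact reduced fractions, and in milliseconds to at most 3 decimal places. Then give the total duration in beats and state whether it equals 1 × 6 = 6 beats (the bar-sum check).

1) 0.0ms=0b +1216.216ms=3/2b
2) 1216.216ms=3/2b +3648.649ms=9/2b
Σ=6b of 6 (74bpm 6/8) — PASS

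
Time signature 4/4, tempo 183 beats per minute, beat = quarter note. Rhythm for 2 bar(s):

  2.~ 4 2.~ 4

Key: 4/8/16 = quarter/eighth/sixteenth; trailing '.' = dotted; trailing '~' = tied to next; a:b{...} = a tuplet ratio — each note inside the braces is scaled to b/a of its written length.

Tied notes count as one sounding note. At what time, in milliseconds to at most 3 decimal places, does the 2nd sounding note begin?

note 2 onset = 4b = 1311.475ms

1. 0.0ms @ 0 + 1311.475ms (4)
2. 1311.475ms @ 4 + 1311.475ms (4)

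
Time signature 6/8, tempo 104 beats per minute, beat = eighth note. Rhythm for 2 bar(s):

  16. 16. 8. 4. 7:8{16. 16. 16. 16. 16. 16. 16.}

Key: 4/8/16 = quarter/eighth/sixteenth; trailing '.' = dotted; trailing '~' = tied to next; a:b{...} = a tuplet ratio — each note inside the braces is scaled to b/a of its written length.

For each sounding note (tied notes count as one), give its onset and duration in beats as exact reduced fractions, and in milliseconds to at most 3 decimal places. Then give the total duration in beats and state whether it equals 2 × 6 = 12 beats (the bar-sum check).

1) 0.0ms=0b +432.692ms=3/4b
2) 432.692ms=3/4b +432.692ms=3/4b
3) 865.385ms=3/2b +865.385ms=3/2b
4) 1730.769ms=3b +1730.769ms=3b
5) 3461.538ms=6b +494.505ms=6/7b
6) 3956.044ms=48/7b +494.505ms=6/7b
7) 4450.549ms=54/7b +494.505ms=6/7b
8) 4945.055ms=60/7b +494.505ms=6/7b
9) 5439.56ms=66/7b +494.505ms=6/7b
10) 5934.066ms=72/7b +494.505ms=6/7b
11) 6428.571ms=78/7b +494.505ms=6/7b
Σ=12b of 12 (104bpm 6/8) — PASS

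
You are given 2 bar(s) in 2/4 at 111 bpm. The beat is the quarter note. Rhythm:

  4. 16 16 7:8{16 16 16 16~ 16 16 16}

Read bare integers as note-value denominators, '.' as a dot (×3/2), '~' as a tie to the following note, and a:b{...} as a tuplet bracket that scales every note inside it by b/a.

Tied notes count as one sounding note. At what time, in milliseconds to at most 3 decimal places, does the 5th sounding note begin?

1. 0.0ms @ 0 + 810.811ms (3/2)
2. 810.811ms @ 3/2 + 135.135ms (1/4)
3. 945.946ms @ 7/4 + 135.135ms (1/4)
4. 1081.081ms @ 2 + 154.44ms (2/7)
5. 1235.521ms @ 16/7 + 154.44ms (2/7)
6. 1389.961ms @ 18/7 + 154.44ms (2/7)
7. 1544.402ms @ 20/7 + 308.88ms (4/7)
8. 1853.282ms @ 24/7 + 154.44ms (2/7)
9. 2007.722ms @ 26/7 + 154.44ms (2/7)

note 5 onset = 16/7b = 1235.521ms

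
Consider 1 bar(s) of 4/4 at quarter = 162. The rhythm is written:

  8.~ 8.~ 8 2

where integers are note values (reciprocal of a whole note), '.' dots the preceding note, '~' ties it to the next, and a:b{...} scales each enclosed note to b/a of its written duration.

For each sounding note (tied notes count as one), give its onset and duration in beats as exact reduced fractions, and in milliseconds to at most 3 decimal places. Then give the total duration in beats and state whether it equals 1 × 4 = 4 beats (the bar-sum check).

1) 0.0ms=0b +740.741ms=2b
2) 740.741ms=2b +740.741ms=2b
Σ=4b of 4 (162bpm 4/4) — PASS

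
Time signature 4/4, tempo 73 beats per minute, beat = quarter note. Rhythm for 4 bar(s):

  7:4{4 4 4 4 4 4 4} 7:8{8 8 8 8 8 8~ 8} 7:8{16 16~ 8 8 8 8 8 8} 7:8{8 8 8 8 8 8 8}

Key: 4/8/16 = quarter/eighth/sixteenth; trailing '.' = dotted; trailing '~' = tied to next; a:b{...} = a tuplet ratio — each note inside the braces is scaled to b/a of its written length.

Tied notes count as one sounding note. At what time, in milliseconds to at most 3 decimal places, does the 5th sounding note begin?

1. 0.0ms @ 0 + 469.667ms (4/7)
2. 469.667ms @ 4/7 + 469.667ms (4/7)
3. 939.335ms @ 8/7 + 469.667ms (4/7)
4. 1409.002ms @ 12/7 + 469.667ms (4/7)
5. 1878.669ms @ 16/7 + 469.667ms (4/7)
6. 2348.337ms @ 20/7 + 469.667ms (4/7)
7. 2818.004ms @ 24/7 + 469.667ms (4/7)
8. 3287.671ms @ 4 + 469.667ms (4/7)
9. 3757.339ms @ 32/7 + 469.667ms (4/7)
10. 4227.006ms @ 36/7 + 469.667ms (4/7)
11. 4696.673ms @ 40/7 + 469.667ms (4/7)
12. 5166.341ms @ 44/7 + 469.667ms (4/7)
13. 5636.008ms @ 48/7 + 939.335ms (8/7)
14. 6575.342ms @ 8 + 234.834ms (2/7)
15. 6810.176ms @ 58/7 + 704.501ms (6/7)
16. 7514.677ms @ 64/7 + 469.667ms (4/7)
17. 7984.344ms @ 68/7 + 469.667ms (4/7)
18. 8454.012ms @ 72/7 + 469.667ms (4/7)
19. 8923.679ms @ 76/7 + 469.667ms (4/7)
20. 9393.346ms @ 80/7 + 469.667ms (4/7)
21. 9863.014ms @ 12 + 469.667ms (4/7)
22. 10332.681ms @ 88/7 + 469.667ms (4/7)
23. 10802.348ms @ 92/7 + 469.667ms (4/7)
24. 11272.016ms @ 96/7 + 469.667ms (4/7)
25. 11741.683ms @ 100/7 + 469.667ms (4/7)
26. 12211.35ms @ 104/7 + 469.667ms (4/7)
27. 12681.018ms @ 108/7 + 469.667ms (4/7)

note 5 onset = 16/7b = 1878.669ms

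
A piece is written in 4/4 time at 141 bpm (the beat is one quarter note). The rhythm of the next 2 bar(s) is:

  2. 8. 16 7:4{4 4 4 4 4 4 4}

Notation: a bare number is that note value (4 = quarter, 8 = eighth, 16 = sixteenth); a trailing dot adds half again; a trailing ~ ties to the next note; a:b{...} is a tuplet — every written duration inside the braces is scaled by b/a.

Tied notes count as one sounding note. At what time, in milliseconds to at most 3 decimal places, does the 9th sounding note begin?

1. 0.0ms @ 0 + 1276.596ms (3)
2. 1276.596ms @ 3 + 319.149ms (3/4)
3. 1595.745ms @ 15/4 + 106.383ms (1/4)
4. 1702.128ms @ 4 + 243.161ms (4/7)
5. 1945.289ms @ 32/7 + 243.161ms (4/7)
6. 2188.45ms @ 36/7 + 243.161ms (4/7)
7. 2431.611ms @ 40/7 + 243.161ms (4/7)
8. 2674.772ms @ 44/7 + 243.161ms (4/7)
9. 2917.933ms @ 48/7 + 243.161ms (4/7)
10. 3161.094ms @ 52/7 + 243.161ms (4/7)

note 9 onset = 48/7b = 2917.933ms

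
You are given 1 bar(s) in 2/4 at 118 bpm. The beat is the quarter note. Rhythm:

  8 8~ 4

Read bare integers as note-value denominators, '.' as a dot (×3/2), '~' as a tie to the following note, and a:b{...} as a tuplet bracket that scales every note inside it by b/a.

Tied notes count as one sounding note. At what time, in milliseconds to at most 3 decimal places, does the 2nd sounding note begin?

note 2 onset = 1/2b = 254.237ms

1. 0.0ms @ 0 + 254.237ms (1/2)
2. 254.237ms @ 1/2 + 762.712ms (3/2)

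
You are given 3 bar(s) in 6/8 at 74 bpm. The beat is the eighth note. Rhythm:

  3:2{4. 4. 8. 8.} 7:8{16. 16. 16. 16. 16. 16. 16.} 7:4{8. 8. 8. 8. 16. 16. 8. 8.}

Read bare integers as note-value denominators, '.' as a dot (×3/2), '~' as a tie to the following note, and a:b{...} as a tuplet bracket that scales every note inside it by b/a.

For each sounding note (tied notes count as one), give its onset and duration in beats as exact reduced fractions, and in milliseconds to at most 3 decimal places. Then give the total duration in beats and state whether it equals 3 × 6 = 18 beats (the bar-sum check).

1) 0.0ms=0b +1621.622ms=2b
2) 1621.622ms=2b +1621.622ms=2b
3) 3243.243ms=4b +810.811ms=1b
4) 4054.054ms=5b +810.811ms=1b
5) 4864.865ms=6b +694.981ms=6/7b
6) 5559.846ms=48/7b +694.981ms=6/7b
7) 6254.826ms=54/7b +694.981ms=6/7b
8) 6949.807ms=60/7b +694.981ms=6/7b
9) 7644.788ms=66/7b +694.981ms=6/7b
10) 8339.768ms=72/7b +694.981ms=6/7b
11) 9034.749ms=78/7b +694.981ms=6/7b
12) 9729.73ms=12b +694.981ms=6/7b
13) 10424.71ms=90/7b +694.981ms=6/7b
14) 11119.691ms=96/7b +694.981ms=6/7b
15) 11814.672ms=102/7b +694.981ms=6/7b
16) 12509.653ms=108/7b +347.49ms=3/7b
17) 12857.143ms=111/7b +347.49ms=3/7b
18) 13204.633ms=114/7b +694.981ms=6/7b
19) 13899.614ms=120/7b +694.981ms=6/7b
Σ=18b of 18 (74bpm 6/8) — PASS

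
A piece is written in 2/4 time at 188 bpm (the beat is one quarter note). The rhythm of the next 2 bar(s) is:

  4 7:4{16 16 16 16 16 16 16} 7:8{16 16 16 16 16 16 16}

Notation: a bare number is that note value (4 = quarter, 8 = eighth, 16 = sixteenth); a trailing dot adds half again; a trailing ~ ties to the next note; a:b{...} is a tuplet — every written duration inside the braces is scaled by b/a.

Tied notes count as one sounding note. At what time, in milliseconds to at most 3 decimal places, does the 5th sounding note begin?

1. 0.0ms @ 0 + 319.149ms (1)
2. 319.149ms @ 1 + 45.593ms (1/7)
3. 364.742ms @ 8/7 + 45.593ms (1/7)
4. 410.334ms @ 9/7 + 45.593ms (1/7)
5. 455.927ms @ 10/7 + 45.593ms (1/7)
6. 501.52ms @ 11/7 + 45.593ms (1/7)
7. 547.112ms @ 12/7 + 45.593ms (1/7)
8. 592.705ms @ 13/7 + 45.593ms (1/7)
9. 638.298ms @ 2 + 91.185ms (2/7)
10. 729.483ms @ 16/7 + 91.185ms (2/7)
11. 820.669ms @ 18/7 + 91.185ms (2/7)
12. 911.854ms @ 20/7 + 91.185ms (2/7)
13. 1003.04ms @ 22/7 + 91.185ms (2/7)
14. 1094.225ms @ 24/7 + 91.185ms (2/7)
15. 1185.41ms @ 26/7 + 91.185ms (2/7)

note 5 onset = 10/7b = 455.927ms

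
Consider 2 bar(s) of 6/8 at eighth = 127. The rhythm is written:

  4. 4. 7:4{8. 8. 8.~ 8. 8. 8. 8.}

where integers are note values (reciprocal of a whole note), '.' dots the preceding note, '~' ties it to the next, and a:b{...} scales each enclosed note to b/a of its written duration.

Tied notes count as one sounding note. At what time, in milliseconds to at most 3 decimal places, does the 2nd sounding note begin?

1. 0.0ms @ 0 + 1417.323ms (3)
2. 1417.323ms @ 3 + 1417.323ms (3)
3. 2834.646ms @ 6 + 404.949ms (6/7)
4. 3239.595ms @ 48/7 + 404.949ms (6/7)
5. 3644.544ms @ 54/7 + 809.899ms (12/7)
6. 4454.443ms @ 66/7 + 404.949ms (6/7)
7. 4859.393ms @ 72/7 + 404.949ms (6/7)
8. 5264.342ms @ 78/7 + 404.949ms (6/7)

note 2 onset = 3b = 1417.323ms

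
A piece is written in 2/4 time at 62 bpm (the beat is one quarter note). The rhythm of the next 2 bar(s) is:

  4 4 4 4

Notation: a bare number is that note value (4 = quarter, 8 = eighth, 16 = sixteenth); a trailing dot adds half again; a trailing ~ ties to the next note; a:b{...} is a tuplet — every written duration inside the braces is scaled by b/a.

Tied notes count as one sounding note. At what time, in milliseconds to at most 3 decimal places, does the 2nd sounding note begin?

note 2 onset = 1b = 967.742ms

1. 0.0ms @ 0 + 967.742ms (1)
2. 967.742ms @ 1 + 967.742ms (1)
3. 1935.484ms @ 2 + 967.742ms (1)
4. 2903.226ms @ 3 + 967.742ms (1)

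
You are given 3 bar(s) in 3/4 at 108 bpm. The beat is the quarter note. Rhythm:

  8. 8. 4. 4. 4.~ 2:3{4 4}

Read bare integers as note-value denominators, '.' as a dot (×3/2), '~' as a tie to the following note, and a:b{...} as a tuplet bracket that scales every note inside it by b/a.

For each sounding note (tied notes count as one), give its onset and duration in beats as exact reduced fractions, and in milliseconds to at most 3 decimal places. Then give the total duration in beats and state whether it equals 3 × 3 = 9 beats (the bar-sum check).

1) 0.0ms=0b +416.667ms=3/4b
2) 416.667ms=3/4b +416.667ms=3/4b
3) 833.333ms=3/2b +833.333ms=3/2b
4) 1666.667ms=3b +833.333ms=3/2b
5) 2500.0ms=9/2b +1666.667ms=3b
6) 4166.667ms=15/2b +833.333ms=3/2b
Σ=9b of 9 (108bpm 3/4) — PASS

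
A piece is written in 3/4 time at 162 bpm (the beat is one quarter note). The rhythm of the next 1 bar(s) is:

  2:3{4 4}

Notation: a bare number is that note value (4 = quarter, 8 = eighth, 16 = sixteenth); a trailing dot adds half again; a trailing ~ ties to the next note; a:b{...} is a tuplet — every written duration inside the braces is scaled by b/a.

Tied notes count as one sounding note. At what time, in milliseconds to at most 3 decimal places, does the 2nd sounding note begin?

note 2 onset = 3/2b = 555.556ms

1. 0.0ms @ 0 + 555.556ms (3/2)
2. 555.556ms @ 3/2 + 555.556ms (3/2)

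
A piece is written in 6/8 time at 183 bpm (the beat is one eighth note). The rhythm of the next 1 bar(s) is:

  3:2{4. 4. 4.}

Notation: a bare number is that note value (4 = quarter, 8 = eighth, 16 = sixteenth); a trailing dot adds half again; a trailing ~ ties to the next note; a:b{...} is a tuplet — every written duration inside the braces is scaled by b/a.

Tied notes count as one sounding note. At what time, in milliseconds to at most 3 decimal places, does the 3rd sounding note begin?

note 3 onset = 4b = 1311.475ms

1. 0.0ms @ 0 + 655.738ms (2)
2. 655.738ms @ 2 + 655.738ms (2)
3. 1311.475ms @ 4 + 655.738ms (2)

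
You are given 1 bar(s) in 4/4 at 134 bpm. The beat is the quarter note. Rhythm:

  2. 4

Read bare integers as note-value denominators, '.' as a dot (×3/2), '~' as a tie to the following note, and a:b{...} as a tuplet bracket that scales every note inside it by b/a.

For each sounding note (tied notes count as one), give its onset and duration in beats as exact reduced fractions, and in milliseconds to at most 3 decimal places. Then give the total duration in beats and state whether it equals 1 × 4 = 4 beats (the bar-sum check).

1) 0.0ms=0b +1343.284ms=3b
2) 1343.284ms=3b +447.761ms=1b
Σ=4b of 4 (134bpm 4/4) — PASS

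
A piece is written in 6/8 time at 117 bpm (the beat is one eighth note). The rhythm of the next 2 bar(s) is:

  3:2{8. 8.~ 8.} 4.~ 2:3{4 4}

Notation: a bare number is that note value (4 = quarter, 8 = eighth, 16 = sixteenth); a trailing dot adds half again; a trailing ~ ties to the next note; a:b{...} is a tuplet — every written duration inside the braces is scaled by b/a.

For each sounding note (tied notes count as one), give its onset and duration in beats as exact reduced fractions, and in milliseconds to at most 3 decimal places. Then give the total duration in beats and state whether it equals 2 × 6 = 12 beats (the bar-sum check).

1) 0.0ms=0b +512.821ms=1b
2) 512.821ms=1b +1025.641ms=2b
3) 1538.462ms=3b +3076.923ms=6b
4) 4615.385ms=9b +1538.462ms=3b
Σ=12b of 12 (117bpm 6/8) — PASS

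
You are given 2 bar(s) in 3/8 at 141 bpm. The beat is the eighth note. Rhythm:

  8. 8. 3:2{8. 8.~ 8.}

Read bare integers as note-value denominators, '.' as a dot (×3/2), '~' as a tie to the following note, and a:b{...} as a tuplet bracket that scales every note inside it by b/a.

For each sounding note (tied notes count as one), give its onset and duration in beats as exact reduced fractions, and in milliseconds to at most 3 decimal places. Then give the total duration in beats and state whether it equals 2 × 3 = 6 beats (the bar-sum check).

1) 0.0ms=0b +638.298ms=3/2b
2) 638.298ms=3/2b +638.298ms=3/2b
3) 1276.596ms=3b +425.532ms=1b
4) 1702.128ms=4b +851.064ms=2b
Σ=6b of 6 (141bpm 3/8) — PASS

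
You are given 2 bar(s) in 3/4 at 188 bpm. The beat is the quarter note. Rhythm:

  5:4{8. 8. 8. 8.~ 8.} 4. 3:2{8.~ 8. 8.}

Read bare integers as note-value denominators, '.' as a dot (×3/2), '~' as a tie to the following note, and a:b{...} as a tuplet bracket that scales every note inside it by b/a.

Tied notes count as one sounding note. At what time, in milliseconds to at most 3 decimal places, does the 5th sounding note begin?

note 5 onset = 3b = 957.447ms

1. 0.0ms @ 0 + 191.489ms (3/5)
2. 191.489ms @ 3/5 + 191.489ms (3/5)
3. 382.979ms @ 6/5 + 191.489ms (3/5)
4. 574.468ms @ 9/5 + 382.979ms (6/5)
5. 957.447ms @ 3 + 478.723ms (3/2)
6. 1436.17ms @ 9/2 + 319.149ms (1)
7. 1755.319ms @ 11/2 + 159.574ms (1/2)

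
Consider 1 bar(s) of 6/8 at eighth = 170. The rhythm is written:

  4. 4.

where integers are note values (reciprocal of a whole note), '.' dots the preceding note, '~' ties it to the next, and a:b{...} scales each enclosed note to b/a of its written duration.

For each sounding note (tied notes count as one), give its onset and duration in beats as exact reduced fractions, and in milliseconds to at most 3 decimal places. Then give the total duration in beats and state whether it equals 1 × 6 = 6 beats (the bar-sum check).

1) 0.0ms=0b +1058.824ms=3b
2) 1058.824ms=3b +1058.824ms=3b
Σ=6b of 6 (170bpm 6/8) — PASS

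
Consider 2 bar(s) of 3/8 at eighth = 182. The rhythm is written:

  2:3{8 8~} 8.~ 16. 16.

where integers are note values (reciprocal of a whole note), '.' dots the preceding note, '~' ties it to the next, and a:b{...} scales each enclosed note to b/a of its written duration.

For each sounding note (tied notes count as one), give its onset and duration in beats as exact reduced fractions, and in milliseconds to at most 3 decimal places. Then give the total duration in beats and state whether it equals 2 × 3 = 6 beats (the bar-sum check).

1) 0.0ms=0b +494.505ms=3/2b
2) 494.505ms=3/2b +1236.264ms=15/4b
3) 1730.769ms=21/4b +247.253ms=3/4b
Σ=6b of 6 (182bpm 3/8) — PASS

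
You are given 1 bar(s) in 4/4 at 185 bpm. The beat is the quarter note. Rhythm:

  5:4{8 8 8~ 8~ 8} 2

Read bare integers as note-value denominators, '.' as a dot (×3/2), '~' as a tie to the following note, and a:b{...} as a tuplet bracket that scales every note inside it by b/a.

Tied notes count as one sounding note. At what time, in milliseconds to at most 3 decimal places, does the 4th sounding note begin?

note 4 onset = 2b = 648.649ms

1. 0.0ms @ 0 + 129.73ms (2/5)
2. 129.73ms @ 2/5 + 129.73ms (2/5)
3. 259.459ms @ 4/5 + 389.189ms (6/5)
4. 648.649ms @ 2 + 648.649ms (2)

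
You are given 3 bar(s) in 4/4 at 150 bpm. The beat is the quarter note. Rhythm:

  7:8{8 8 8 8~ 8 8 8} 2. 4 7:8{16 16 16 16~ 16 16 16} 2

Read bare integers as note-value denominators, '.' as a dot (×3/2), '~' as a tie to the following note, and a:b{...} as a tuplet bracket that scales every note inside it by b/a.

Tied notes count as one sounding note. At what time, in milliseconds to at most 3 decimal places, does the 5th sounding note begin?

note 5 onset = 20/7b = 1142.857ms

1. 0.0ms @ 0 + 228.571ms (4/7)
2. 228.571ms @ 4/7 + 228.571ms (4/7)
3. 457.143ms @ 8/7 + 228.571ms (4/7)
4. 685.714ms @ 12/7 + 457.143ms (8/7)
5. 1142.857ms @ 20/7 + 228.571ms (4/7)
6. 1371.429ms @ 24/7 + 228.571ms (4/7)
7. 1600.0ms @ 4 + 1200.0ms (3)
8. 2800.0ms @ 7 + 400.0ms (1)
9. 3200.0ms @ 8 + 114.286ms (2/7)
10. 3314.286ms @ 58/7 + 114.286ms (2/7)
11. 3428.571ms @ 60/7 + 114.286ms (2/7)
12. 3542.857ms @ 62/7 + 228.571ms (4/7)
13. 3771.429ms @ 66/7 + 114.286ms (2/7)
14. 3885.714ms @ 68/7 + 114.286ms (2/7)
15. 4000.0ms @ 10 + 800.0ms (2)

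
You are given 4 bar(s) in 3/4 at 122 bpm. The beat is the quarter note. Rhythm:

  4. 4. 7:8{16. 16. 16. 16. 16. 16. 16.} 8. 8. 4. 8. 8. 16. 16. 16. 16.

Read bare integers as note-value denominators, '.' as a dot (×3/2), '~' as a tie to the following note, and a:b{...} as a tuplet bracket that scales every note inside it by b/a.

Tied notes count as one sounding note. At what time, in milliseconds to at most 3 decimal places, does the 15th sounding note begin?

note 15 onset = 21/2b = 5163.934ms

1. 0.0ms @ 0 + 737.705ms (3/2)
2. 737.705ms @ 3/2 + 737.705ms (3/2)
3. 1475.41ms @ 3 + 210.773ms (3/7)
4. 1686.183ms @ 24/7 + 210.773ms (3/7)
5. 1896.956ms @ 27/7 + 210.773ms (3/7)
6. 2107.728ms @ 30/7 + 210.773ms (3/7)
7. 2318.501ms @ 33/7 + 210.773ms (3/7)
8. 2529.274ms @ 36/7 + 210.773ms (3/7)
9. 2740.047ms @ 39/7 + 210.773ms (3/7)
10. 2950.82ms @ 6 + 368.852ms (3/4)
11. 3319.672ms @ 27/4 + 368.852ms (3/4)
12. 3688.525ms @ 15/2 + 737.705ms (3/2)
13. 4426.23ms @ 9 + 368.852ms (3/4)
14. 4795.082ms @ 39/4 + 368.852ms (3/4)
15. 5163.934ms @ 21/2 + 184.426ms (3/8)
16. 5348.361ms @ 87/8 + 184.426ms (3/8)
17. 5532.787ms @ 45/4 + 184.426ms (3/8)
18. 5717.213ms @ 93/8 + 184.426ms (3/8)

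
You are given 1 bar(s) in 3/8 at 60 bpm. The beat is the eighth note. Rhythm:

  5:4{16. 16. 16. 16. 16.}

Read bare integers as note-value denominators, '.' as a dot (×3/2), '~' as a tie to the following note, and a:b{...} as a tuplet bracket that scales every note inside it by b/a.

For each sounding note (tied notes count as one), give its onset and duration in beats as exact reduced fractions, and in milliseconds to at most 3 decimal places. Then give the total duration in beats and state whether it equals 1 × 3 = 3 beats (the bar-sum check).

1) 0.0ms=0b +600.0ms=3/5b
2) 600.0ms=3/5b +600.0ms=3/5b
3) 1200.0ms=6/5b +600.0ms=3/5b
4) 1800.0ms=9/5b +600.0ms=3/5b
5) 2400.0ms=12/5b +600.0ms=3/5b
Σ=3b of 3 (60bpm 3/8) — PASS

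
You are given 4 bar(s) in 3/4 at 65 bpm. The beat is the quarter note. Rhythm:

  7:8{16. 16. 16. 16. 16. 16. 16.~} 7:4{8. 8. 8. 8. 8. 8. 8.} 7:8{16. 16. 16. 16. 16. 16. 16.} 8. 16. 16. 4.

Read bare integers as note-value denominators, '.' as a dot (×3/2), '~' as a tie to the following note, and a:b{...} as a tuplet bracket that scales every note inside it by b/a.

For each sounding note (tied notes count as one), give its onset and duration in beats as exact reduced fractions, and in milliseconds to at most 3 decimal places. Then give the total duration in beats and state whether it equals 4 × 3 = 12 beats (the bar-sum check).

1) 0.0ms=0b +395.604ms=3/7b
2) 395.604ms=3/7b +395.604ms=3/7b
3) 791.209ms=6/7b +395.604ms=3/7b
4) 1186.813ms=9/7b +395.604ms=3/7b
5) 1582.418ms=12/7b +395.604ms=3/7b
6) 1978.022ms=15/7b +395.604ms=3/7b
7) 2373.626ms=18/7b +791.209ms=6/7b
8) 3164.835ms=24/7b +395.604ms=3/7b
9) 3560.44ms=27/7b +395.604ms=3/7b
10) 3956.044ms=30/7b +395.604ms=3/7b
11) 4351.648ms=33/7b +395.604ms=3/7b
12) 4747.253ms=36/7b +395.604ms=3/7b
13) 5142.857ms=39/7b +395.604ms=3/7b
14) 5538.462ms=6b +395.604ms=3/7b
15) 5934.066ms=45/7b +395.604ms=3/7b
16) 6329.67ms=48/7b +395.604ms=3/7b
17) 6725.275ms=51/7b +395.604ms=3/7b
18) 7120.879ms=54/7b +395.604ms=3/7b
19) 7516.484ms=57/7b +395.604ms=3/7b
20) 7912.088ms=60/7b +395.604ms=3/7b
21) 8307.692ms=9b +692.308ms=3/4b
22) 9000.0ms=39/4b +346.154ms=3/8b
23) 9346.154ms=81/8b +346.154ms=3/8b
24) 9692.308ms=21/2b +1384.615ms=3/2b
Σ=12b of 12 (65bpm 3/4) — PASS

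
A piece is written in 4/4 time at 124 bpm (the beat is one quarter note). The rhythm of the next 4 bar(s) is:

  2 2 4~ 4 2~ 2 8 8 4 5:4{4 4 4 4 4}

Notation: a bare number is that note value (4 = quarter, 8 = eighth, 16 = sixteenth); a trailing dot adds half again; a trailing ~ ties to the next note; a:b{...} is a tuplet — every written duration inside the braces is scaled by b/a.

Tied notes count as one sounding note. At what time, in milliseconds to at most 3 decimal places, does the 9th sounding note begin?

note 9 onset = 64/5b = 6193.548ms

1. 0.0ms @ 0 + 967.742ms (2)
2. 967.742ms @ 2 + 967.742ms (2)
3. 1935.484ms @ 4 + 967.742ms (2)
4. 2903.226ms @ 6 + 1935.484ms (4)
5. 4838.71ms @ 10 + 241.935ms (1/2)
6. 5080.645ms @ 21/2 + 241.935ms (1/2)
7. 5322.581ms @ 11 + 483.871ms (1)
8. 5806.452ms @ 12 + 387.097ms (4/5)
9. 6193.548ms @ 64/5 + 387.097ms (4/5)
10. 6580.645ms @ 68/5 + 387.097ms (4/5)
11. 6967.742ms @ 72/5 + 387.097ms (4/5)
12. 7354.839ms @ 76/5 + 387.097ms (4/5)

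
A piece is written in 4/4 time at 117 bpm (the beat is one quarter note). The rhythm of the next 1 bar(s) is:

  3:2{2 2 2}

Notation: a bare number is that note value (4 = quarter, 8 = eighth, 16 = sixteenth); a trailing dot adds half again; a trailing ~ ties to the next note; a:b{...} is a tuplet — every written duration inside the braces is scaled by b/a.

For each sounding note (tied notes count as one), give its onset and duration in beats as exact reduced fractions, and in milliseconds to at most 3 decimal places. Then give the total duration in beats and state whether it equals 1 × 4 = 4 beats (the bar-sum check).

1) 0.0ms=0b +683.761ms=4/3b
2) 683.761ms=4/3b +683.761ms=4/3b
3) 1367.521ms=8/3b +683.761ms=4/3b
Σ=4b of 4 (117bpm 4/4) — PASS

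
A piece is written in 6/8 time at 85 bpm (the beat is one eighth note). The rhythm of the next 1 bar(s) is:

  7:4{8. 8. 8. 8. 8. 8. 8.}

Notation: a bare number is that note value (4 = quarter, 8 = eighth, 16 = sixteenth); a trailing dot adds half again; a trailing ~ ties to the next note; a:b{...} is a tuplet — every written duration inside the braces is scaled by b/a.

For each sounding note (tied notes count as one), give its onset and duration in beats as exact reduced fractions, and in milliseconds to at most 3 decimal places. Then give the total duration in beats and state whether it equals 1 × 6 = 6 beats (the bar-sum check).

1) 0.0ms=0b +605.042ms=6/7b
2) 605.042ms=6/7b +605.042ms=6/7b
3) 1210.084ms=12/7b +605.042ms=6/7b
4) 1815.126ms=18/7b +605.042ms=6/7b
5) 2420.168ms=24/7b +605.042ms=6/7b
6) 3025.21ms=30/7b +605.042ms=6/7b
7) 3630.252ms=36/7b +605.042ms=6/7b
Σ=6b of 6 (85bpm 6/8) — PASS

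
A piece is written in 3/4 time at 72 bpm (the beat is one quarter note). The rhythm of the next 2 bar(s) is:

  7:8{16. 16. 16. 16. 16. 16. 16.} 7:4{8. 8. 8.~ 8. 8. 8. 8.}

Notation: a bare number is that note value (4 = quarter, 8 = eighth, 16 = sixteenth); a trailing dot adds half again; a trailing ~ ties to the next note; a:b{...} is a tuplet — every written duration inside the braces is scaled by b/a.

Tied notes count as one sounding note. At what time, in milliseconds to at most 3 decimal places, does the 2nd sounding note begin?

1. 0.0ms @ 0 + 357.143ms (3/7)
2. 357.143ms @ 3/7 + 357.143ms (3/7)
3. 714.286ms @ 6/7 + 357.143ms (3/7)
4. 1071.429ms @ 9/7 + 357.143ms (3/7)
5. 1428.571ms @ 12/7 + 357.143ms (3/7)
6. 1785.714ms @ 15/7 + 357.143ms (3/7)
7. 2142.857ms @ 18/7 + 357.143ms (3/7)
8. 2500.0ms @ 3 + 357.143ms (3/7)
9. 2857.143ms @ 24/7 + 357.143ms (3/7)
10. 3214.286ms @ 27/7 + 714.286ms (6/7)
11. 3928.571ms @ 33/7 + 357.143ms (3/7)
12. 4285.714ms @ 36/7 + 357.143ms (3/7)
13. 4642.857ms @ 39/7 + 357.143ms (3/7)

note 2 onset = 3/7b = 357.143ms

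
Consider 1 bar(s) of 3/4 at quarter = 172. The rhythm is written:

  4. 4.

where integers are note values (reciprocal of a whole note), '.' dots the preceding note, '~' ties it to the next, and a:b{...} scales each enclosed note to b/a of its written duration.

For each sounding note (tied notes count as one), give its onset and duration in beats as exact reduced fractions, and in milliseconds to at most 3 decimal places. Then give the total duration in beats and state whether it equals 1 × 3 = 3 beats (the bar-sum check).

1) 0.0ms=0b +523.256ms=3/2b
2) 523.256ms=3/2b +523.256ms=3/2b
Σ=3b of 3 (172bpm 3/4) — PASS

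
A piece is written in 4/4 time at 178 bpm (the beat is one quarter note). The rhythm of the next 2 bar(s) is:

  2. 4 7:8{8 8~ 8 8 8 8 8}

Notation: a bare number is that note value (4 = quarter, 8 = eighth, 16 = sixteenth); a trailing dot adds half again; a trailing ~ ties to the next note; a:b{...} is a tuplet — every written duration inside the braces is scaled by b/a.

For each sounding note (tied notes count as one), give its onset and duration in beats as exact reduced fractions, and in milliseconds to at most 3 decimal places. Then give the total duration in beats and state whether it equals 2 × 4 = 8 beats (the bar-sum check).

1) 0.0ms=0b +1011.236ms=3b
2) 1011.236ms=3b +337.079ms=1b
3) 1348.315ms=4b +192.616ms=4/7b
4) 1540.931ms=32/7b +385.233ms=8/7b
5) 1926.164ms=40/7b +192.616ms=4/7b
6) 2118.78ms=44/7b +192.616ms=4/7b
7) 2311.396ms=48/7b +192.616ms=4/7b
8) 2504.013ms=52/7b +192.616ms=4/7b
Σ=8b of 8 (178bpm 4/4) — PASS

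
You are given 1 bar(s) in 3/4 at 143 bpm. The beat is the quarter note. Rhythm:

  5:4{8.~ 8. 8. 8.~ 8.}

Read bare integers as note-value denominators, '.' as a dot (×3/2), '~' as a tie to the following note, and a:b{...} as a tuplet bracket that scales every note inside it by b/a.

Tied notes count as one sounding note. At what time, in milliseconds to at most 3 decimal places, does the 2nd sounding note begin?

1. 0.0ms @ 0 + 503.497ms (6/5)
2. 503.497ms @ 6/5 + 251.748ms (3/5)
3. 755.245ms @ 9/5 + 503.497ms (6/5)

note 2 onset = 6/5b = 503.497ms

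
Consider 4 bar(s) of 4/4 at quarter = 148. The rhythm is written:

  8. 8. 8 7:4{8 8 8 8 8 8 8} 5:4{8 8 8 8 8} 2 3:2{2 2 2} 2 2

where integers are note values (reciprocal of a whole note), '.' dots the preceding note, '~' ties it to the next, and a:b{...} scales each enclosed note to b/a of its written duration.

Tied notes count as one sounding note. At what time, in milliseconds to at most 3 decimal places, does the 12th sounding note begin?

note 12 onset = 22/5b = 1783.784ms

1. 0.0ms @ 0 + 304.054ms (3/4)
2. 304.054ms @ 3/4 + 304.054ms (3/4)
3. 608.108ms @ 3/2 + 202.703ms (1/2)
4. 810.811ms @ 2 + 115.83ms (2/7)
5. 926.641ms @ 16/7 + 115.83ms (2/7)
6. 1042.471ms @ 18/7 + 115.83ms (2/7)
7. 1158.301ms @ 20/7 + 115.83ms (2/7)
8. 1274.131ms @ 22/7 + 115.83ms (2/7)
9. 1389.961ms @ 24/7 + 115.83ms (2/7)
10. 1505.792ms @ 26/7 + 115.83ms (2/7)
11. 1621.622ms @ 4 + 162.162ms (2/5)
12. 1783.784ms @ 22/5 + 162.162ms (2/5)
13. 1945.946ms @ 24/5 + 162.162ms (2/5)
14. 2108.108ms @ 26/5 + 162.162ms (2/5)
15. 2270.27ms @ 28/5 + 162.162ms (2/5)
16. 2432.432ms @ 6 + 810.811ms (2)
17. 3243.243ms @ 8 + 540.541ms (4/3)
18. 3783.784ms @ 28/3 + 540.541ms (4/3)
19. 4324.324ms @ 32/3 + 540.541ms (4/3)
20. 4864.865ms @ 12 + 810.811ms (2)
21. 5675.676ms @ 14 + 810.811ms (2)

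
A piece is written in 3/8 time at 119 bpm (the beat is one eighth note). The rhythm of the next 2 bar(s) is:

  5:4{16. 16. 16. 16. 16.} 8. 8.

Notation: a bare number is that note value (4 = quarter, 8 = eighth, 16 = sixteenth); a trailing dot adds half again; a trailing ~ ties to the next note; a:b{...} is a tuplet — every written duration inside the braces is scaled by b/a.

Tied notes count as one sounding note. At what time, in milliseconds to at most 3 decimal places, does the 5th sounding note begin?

note 5 onset = 12/5b = 1210.084ms

1. 0.0ms @ 0 + 302.521ms (3/5)
2. 302.521ms @ 3/5 + 302.521ms (3/5)
3. 605.042ms @ 6/5 + 302.521ms (3/5)
4. 907.563ms @ 9/5 + 302.521ms (3/5)
5. 1210.084ms @ 12/5 + 302.521ms (3/5)
6. 1512.605ms @ 3 + 756.303ms (3/2)
7. 2268.908ms @ 9/2 + 756.303ms (3/2)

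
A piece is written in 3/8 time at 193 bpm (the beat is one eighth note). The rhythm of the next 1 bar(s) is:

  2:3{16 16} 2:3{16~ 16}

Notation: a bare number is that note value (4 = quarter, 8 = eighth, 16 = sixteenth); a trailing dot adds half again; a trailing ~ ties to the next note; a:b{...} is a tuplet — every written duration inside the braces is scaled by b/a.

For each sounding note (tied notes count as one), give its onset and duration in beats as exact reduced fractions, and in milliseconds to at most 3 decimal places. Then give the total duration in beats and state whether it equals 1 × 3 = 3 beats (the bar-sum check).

1) 0.0ms=0b +233.161ms=3/4b
2) 233.161ms=3/4b +233.161ms=3/4b
3) 466.321ms=3/2b +466.321ms=3/2b
Σ=3b of 3 (193bpm 3/8) — PASS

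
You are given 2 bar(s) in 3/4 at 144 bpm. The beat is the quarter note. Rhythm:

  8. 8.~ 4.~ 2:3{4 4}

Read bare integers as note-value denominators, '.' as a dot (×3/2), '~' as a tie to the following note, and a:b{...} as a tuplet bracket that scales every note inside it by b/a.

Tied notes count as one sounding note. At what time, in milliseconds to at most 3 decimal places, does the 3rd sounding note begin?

1. 0.0ms @ 0 + 312.5ms (3/4)
2. 312.5ms @ 3/4 + 1562.5ms (15/4)
3. 1875.0ms @ 9/2 + 625.0ms (3/2)

note 3 onset = 9/2b = 1875.0ms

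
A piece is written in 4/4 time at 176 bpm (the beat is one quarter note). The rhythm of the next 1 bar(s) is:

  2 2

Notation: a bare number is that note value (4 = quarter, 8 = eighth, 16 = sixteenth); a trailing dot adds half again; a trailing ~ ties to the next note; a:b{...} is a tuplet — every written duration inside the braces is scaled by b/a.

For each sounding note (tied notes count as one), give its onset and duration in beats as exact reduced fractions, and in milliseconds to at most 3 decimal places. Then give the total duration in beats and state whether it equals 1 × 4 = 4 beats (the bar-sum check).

1) 0.0ms=0b +681.818ms=2b
2) 681.818ms=2b +681.818ms=2b
Σ=4b of 4 (176bpm 4/4) — PASS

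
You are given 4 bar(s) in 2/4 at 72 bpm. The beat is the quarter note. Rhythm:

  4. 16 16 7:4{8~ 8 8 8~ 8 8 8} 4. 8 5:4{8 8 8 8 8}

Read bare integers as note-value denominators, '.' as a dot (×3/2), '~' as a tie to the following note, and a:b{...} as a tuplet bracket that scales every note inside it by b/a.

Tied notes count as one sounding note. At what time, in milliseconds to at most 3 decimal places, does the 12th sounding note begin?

note 12 onset = 32/5b = 5333.333ms

1. 0.0ms @ 0 + 1250.0ms (3/2)
2. 1250.0ms @ 3/2 + 208.333ms (1/4)
3. 1458.333ms @ 7/4 + 208.333ms (1/4)
4. 1666.667ms @ 2 + 476.19ms (4/7)
5. 2142.857ms @ 18/7 + 238.095ms (2/7)
6. 2380.952ms @ 20/7 + 476.19ms (4/7)
7. 2857.143ms @ 24/7 + 238.095ms (2/7)
8. 3095.238ms @ 26/7 + 238.095ms (2/7)
9. 3333.333ms @ 4 + 1250.0ms (3/2)
10. 4583.333ms @ 11/2 + 416.667ms (1/2)
11. 5000.0ms @ 6 + 333.333ms (2/5)
12. 5333.333ms @ 32/5 + 333.333ms (2/5)
13. 5666.667ms @ 34/5 + 333.333ms (2/5)
14. 6000.0ms @ 36/5 + 333.333ms (2/5)
15. 6333.333ms @ 38/5 + 333.333ms (2/5)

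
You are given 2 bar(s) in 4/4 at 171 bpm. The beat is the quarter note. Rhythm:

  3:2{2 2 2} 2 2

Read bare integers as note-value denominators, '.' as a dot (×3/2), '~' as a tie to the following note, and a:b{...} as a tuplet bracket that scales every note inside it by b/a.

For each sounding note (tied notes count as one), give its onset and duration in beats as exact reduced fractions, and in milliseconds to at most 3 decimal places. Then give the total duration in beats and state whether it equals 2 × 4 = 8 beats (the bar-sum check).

1) 0.0ms=0b +467.836ms=4/3b
2) 467.836ms=4/3b +467.836ms=4/3b
3) 935.673ms=8/3b +467.836ms=4/3b
4) 1403.509ms=4b +701.754ms=2b
5) 2105.263ms=6b +701.754ms=2b
Σ=8b of 8 (171bpm 4/4) — PASS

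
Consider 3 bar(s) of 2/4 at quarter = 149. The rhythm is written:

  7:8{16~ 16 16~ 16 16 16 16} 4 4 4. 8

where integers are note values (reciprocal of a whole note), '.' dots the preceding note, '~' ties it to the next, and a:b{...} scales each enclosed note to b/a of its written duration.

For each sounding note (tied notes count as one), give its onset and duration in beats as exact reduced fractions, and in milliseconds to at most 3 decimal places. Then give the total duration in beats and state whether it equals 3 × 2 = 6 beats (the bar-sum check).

1) 0.0ms=0b +230.105ms=4/7b
2) 230.105ms=4/7b +230.105ms=4/7b
3) 460.211ms=8/7b +115.053ms=2/7b
4) 575.264ms=10/7b +115.053ms=2/7b
5) 690.316ms=12/7b +115.053ms=2/7b
6) 805.369ms=2b +402.685ms=1b
7) 1208.054ms=3b +402.685ms=1b
8) 1610.738ms=4b +604.027ms=3/2b
9) 2214.765ms=11/2b +201.342ms=1/2b
Σ=6b of 6 (149bpm 2/4) — PASS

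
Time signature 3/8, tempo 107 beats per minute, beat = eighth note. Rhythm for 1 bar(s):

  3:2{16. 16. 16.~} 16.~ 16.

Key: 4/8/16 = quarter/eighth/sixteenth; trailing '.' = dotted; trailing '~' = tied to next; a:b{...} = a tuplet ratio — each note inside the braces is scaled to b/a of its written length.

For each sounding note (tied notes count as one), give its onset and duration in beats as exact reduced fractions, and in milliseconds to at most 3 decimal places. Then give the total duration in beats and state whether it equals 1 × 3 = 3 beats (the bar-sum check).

1) 0.0ms=0b +280.374ms=1/2b
2) 280.374ms=1/2b +280.374ms=1/2b
3) 560.748ms=1b +1121.495ms=2b
Σ=3b of 3 (107bpm 3/8) — PASS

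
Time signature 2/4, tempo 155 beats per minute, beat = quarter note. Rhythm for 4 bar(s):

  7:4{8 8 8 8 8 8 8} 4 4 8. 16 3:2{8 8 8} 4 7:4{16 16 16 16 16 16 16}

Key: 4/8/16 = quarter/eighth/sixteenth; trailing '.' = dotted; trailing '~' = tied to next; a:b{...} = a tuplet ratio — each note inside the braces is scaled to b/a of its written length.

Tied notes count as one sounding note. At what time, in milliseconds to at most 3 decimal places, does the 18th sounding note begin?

1. 0.0ms @ 0 + 110.599ms (2/7)
2. 110.599ms @ 2/7 + 110.599ms (2/7)
3. 221.198ms @ 4/7 + 110.599ms (2/7)
4. 331.797ms @ 6/7 + 110.599ms (2/7)
5. 442.396ms @ 8/7 + 110.599ms (2/7)
6. 552.995ms @ 10/7 + 110.599ms (2/7)
7. 663.594ms @ 12/7 + 110.599ms (2/7)
8. 774.194ms @ 2 + 387.097ms (1)
9. 1161.29ms @ 3 + 387.097ms (1)
10. 1548.387ms @ 4 + 290.323ms (3/4)
11. 1838.71ms @ 19/4 + 96.774ms (1/4)
12. 1935.484ms @ 5 + 129.032ms (1/3)
13. 2064.516ms @ 16/3 + 129.032ms (1/3)
14. 2193.548ms @ 17/3 + 129.032ms (1/3)
15. 2322.581ms @ 6 + 387.097ms (1)
16. 2709.677ms @ 7 + 55.3ms (1/7)
17. 2764.977ms @ 50/7 + 55.3ms (1/7)
18. 2820.276ms @ 51/7 + 55.3ms (1/7)
19. 2875.576ms @ 52/7 + 55.3ms (1/7)
20. 2930.876ms @ 53/7 + 55.3ms (1/7)
21. 2986.175ms @ 54/7 + 55.3ms (1/7)
22. 3041.475ms @ 55/7 + 55.3ms (1/7)

note 18 onset = 51/7b = 2820.276ms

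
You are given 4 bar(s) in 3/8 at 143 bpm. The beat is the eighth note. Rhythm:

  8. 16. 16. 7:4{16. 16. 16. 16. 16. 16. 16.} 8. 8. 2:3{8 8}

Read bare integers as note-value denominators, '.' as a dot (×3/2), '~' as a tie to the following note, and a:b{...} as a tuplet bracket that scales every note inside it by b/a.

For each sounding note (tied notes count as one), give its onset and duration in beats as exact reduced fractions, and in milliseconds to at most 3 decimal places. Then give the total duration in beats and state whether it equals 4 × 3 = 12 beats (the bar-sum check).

1) 0.0ms=0b +629.371ms=3/2b
2) 629.371ms=3/2b +314.685ms=3/4b
3) 944.056ms=9/4b +314.685ms=3/4b
4) 1258.741ms=3b +179.82ms=3/7b
5) 1438.561ms=24/7b +179.82ms=3/7b
6) 1618.382ms=27/7b +179.82ms=3/7b
7) 1798.202ms=30/7b +179.82ms=3/7b
8) 1978.022ms=33/7b +179.82ms=3/7b
9) 2157.842ms=36/7b +179.82ms=3/7b
10) 2337.662ms=39/7b +179.82ms=3/7b
11) 2517.483ms=6b +629.371ms=3/2b
12) 3146.853ms=15/2b +629.371ms=3/2b
13) 3776.224ms=9b +629.371ms=3/2b
14) 4405.594ms=21/2b +629.371ms=3/2b
Σ=12b of 12 (143bpm 3/8) — PASS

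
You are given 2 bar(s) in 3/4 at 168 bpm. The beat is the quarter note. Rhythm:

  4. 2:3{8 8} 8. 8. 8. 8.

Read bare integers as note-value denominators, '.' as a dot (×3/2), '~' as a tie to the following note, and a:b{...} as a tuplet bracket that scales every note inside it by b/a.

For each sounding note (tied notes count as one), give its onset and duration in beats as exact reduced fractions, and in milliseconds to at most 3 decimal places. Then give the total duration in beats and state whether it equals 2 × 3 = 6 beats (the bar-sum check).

1) 0.0ms=0b +535.714ms=3/2b
2) 535.714ms=3/2b +267.857ms=3/4b
3) 803.571ms=9/4b +267.857ms=3/4b
4) 1071.429ms=3b +267.857ms=3/4b
5) 1339.286ms=15/4b +267.857ms=3/4b
6) 1607.143ms=9/2b +267.857ms=3/4b
7) 1875.0ms=21/4b +267.857ms=3/4b
Σ=6b of 6 (168bpm 3/4) — PASS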